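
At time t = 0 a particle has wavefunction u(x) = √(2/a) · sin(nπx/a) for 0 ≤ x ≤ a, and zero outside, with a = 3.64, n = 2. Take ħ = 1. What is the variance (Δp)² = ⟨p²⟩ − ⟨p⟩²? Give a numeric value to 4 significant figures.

Compute ⟨p⟩ and ⟨p²⟩ separately; (Δp)² = ⟨p²⟩ − ⟨p⟩².
d/dx sin(nπx/a) = (nπ/a)·cos(nπx/a) and d²/dx² sin(nπx/a) = −(nπ/a)²·sin(nπx/a); on 0 ≤ x ≤ a, ∫sin²(nπx/a) dx = a/2 and ∫sin(nπx/a)·cos(nπx/a) dx = 0.
⟨p⟩ = 0.0000 and ⟨p²⟩ = 2.9796.
(Δp)² = 2.9796 − (0.0000)² = 2.9796.

2.980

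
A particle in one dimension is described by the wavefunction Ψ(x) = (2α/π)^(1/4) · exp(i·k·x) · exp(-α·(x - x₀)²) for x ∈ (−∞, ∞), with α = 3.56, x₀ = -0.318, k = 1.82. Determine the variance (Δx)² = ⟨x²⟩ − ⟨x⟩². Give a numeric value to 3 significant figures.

0.0702

Compute ⟨x⟩ and ⟨x²⟩ separately, then (Δx)² = ⟨x²⟩ − ⟨x⟩².
Gaussian moments (u = x − x₀): ∫u^(2j)·e^(−2αu²) du = (2j−1)!!/(4α)^j · √(π/(2α)), odd powers integrate to 0; here √(π/(2α)) = 0.66426.
⟨x⟩ = -0.31800 and ⟨x²⟩ = 0.17135.
(Δx)² = 0.17135 − (-0.31800)² = 0.070225.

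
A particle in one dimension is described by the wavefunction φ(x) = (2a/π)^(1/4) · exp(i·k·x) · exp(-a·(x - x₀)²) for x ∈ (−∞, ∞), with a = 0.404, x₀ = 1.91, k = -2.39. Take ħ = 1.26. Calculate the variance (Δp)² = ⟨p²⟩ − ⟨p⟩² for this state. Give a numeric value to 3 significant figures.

Compute ⟨p⟩ and ⟨p²⟩ separately; (Δp)² = ⟨p²⟩ − ⟨p⟩².
Gaussian moments (u = x − x₀): ∫u^(2j)·e^(−2au²) du = (2j−1)!!/(4a)^j · √(π/(2a)), odd powers integrate to 0; here √(π/(2a)) = 1.9718. Derivatives: φ′ = (ik − 2au)·φ, φ″ = ((ik − 2au)² − 2a)·φ; the odd-in-u pieces drop out.
⟨p⟩ = -3.0114 and ⟨p²⟩ = 9.7099.
(Δp)² = 9.7099 − (-3.0114)² = 0.64139.

0.641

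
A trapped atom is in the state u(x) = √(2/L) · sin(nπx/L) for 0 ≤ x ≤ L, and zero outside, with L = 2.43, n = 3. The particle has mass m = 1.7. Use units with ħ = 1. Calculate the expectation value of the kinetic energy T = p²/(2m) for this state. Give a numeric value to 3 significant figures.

T = −(ħ²/2m) d²/dx², so ⟨T⟩ = −(ħ²/2m) ∫ u*·u'' dx; with m = 1.7.
d/dx sin(nπx/L) = (nπ/L)·cos(nπx/L) and d²/dx² sin(nπx/L) = −(nπ/L)²·sin(nπx/L); on 0 ≤ x ≤ L, ∫sin²(nπx/L) dx = L/2 and ∫sin(nπx/L)·cos(nπx/L) dx = 0.
⟨T⟩ = 4.4244.

4.42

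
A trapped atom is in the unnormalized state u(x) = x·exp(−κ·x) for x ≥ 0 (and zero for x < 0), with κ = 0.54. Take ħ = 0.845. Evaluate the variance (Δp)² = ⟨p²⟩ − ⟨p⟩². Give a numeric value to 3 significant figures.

0.208

Compute ⟨p⟩ and ⟨p²⟩ separately; (Δp)² = ⟨p²⟩ − ⟨p⟩².
Differentiate x·exp(−κ·x) with the product rule; every integrand then reduces to terms xʲ·e^(−2κx) on [0, ∞), with ∫₀^∞ xʲ·e^(−2κx) dx = j!/(2κ)^(j+1).
Normalization: ∫|u|² dx = 1.5877.
⟨p⟩ = 0.0000 and ⟨p²⟩ = 0.20821.
(Δp)² = 0.20821 − (0.0000)² = 0.20821.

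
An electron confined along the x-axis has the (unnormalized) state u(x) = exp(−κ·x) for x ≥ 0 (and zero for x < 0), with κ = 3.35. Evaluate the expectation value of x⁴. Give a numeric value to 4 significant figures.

0.01191

⟨x⁴⟩ = ∫ x⁴·|u|² dx / ∫|u|² dx (integrals over the domain).
Every integrand reduces to terms xʲ·e^(−2κx) on [0, ∞); use ∫₀^∞ xʲ·e^(−2κx) dx = j!/(2κ)^(j+1).
State is unnormalized: ∫|u|² dx = 0.14925, and ∫u*·x⁴·u dx = 0.0017776, so ⟨x⁴⟩ = 0.0017776 / 0.14925.
⟨x⁴⟩ = 0.011910.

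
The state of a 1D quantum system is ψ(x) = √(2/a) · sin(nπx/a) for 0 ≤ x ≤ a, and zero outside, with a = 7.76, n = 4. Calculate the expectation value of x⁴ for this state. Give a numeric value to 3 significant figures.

702.

⟨x⁴⟩ = ∫ x⁴·|ψ|² dx (integrals over the domain).
With sin²θ = (1 − cos2θ)/2 on 0 ≤ x ≤ a: ∫sin²(nπx/a) dx = a/2, ∫x·sin²(nπx/a) dx = a²/4, ∫x²·sin²(nπx/a) dx = a³·(1/6 − 1/(4n²π²)); higher powers xᵏ the same way, integrating xᵏ·cos(2nπx/a) by parts.
⟨x⁴⟩ = 702.49.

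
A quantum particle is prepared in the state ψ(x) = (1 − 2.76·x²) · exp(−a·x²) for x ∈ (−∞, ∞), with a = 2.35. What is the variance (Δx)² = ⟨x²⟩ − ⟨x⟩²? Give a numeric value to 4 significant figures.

Compute ⟨x⟩ and ⟨x²⟩ separately, then (Δx)² = ⟨x²⟩ − ⟨x⟩².
Expand each integrand as polynomial × e^(−2ax²) and use ∫x^(2j)·e^(−2ax²) dx = (2j−1)!!/(4a)^j · √(π/(2a)), odd powers → 0; here √(π/(2a)) = 0.81757.
Normalization: ∫|ψ|² dx = 0.54892.
⟨x⟩ = 0.0000 and ⟨x²⟩ = 0.084210.
(Δx)² = 0.084210 − (0.0000)² = 0.084210.

0.08421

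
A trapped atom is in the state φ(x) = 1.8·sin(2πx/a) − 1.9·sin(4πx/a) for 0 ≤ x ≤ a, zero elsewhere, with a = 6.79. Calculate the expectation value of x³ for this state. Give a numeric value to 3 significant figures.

⟨x³⟩ = ∫ x³·|φ|² dx / ∫|φ|² dx (integrals over the domain).
On 0 ≤ x ≤ a (j ≠ l): ∫sin²(jπx/a) dx = a/2, ∫sin(jπx/a)·sin(lπx/a) dx = 0; diagonal moments ∫x·sin²(jπx/a) dx = a²/4, ∫x²·sin²(jπx/a) dx = a³·(1/6 − 1/(4j²π²)); cross terms ∫x·sin(jπx/a)·sin(lπx/a) dx = 0 for j + l even and −4jla²/(π²(j² − l²)²) for j + l odd, ∫x²·sin(jπx/a)·sin(lπx/a) dx = (−1)^(j+l)·4jla³/(π²(j² − l²)²); higher powers the same way via product-to-sum and parts.
State is unnormalized: ∫|φ|² dx = 23.256, and ∫φ*·x³·φ dx = 1245.4, so ⟨x³⟩ = 1245.4 / 23.256.
⟨x³⟩ = 53.551.

53.6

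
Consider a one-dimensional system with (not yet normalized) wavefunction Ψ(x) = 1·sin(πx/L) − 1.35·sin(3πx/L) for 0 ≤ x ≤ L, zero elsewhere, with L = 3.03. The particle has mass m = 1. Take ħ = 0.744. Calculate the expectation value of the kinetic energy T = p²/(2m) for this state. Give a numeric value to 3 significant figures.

T = −(ħ²/2m) d²/dx², so ⟨T⟩ = −(ħ²/2m) ∫ Ψ*·Ψ'' dx / ∫|Ψ|² dx; with m = 1.
d²/dx² sin(jπx/L) = −(jπ/L)²·sin(jπx/L); on 0 ≤ x ≤ L, ∫sin²(jπx/L) dx = L/2 and ∫sin(jπx/L)·sin(lπx/L) dx = 0 for j ≠ l, so only diagonal terms survive in ∫|Ψ|² and ∫Ψ·Ψ″; ∫Ψ·Ψ′ dx = [Ψ²/2] between the walls = 0.
State is unnormalized: ∫|Ψ|² dx = 4.2761, and ∫Ψ*·(−ħ²/2m · Ψ'') dx = 7.8443, so ⟨T⟩ = 7.8443 / 4.2761.
⟨T⟩ = 1.8345.

1.83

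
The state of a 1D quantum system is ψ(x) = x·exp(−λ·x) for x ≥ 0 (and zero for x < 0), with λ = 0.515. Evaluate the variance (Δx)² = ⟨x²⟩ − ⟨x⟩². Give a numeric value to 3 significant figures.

2.83

Compute ⟨x⟩ and ⟨x²⟩ separately, then (Δx)² = ⟨x²⟩ − ⟨x⟩².
Every integrand reduces to terms xʲ·e^(−2λx) on [0, ∞); use ∫₀^∞ xʲ·e^(−2λx) dx = j!/(2λ)^(j+1).
Normalization: ∫|ψ|² dx = 1.8303.
⟨x⟩ = 2.9126 and ⟨x²⟩ = 11.311.
(Δx)² = 11.311 − (2.9126)² = 2.8278.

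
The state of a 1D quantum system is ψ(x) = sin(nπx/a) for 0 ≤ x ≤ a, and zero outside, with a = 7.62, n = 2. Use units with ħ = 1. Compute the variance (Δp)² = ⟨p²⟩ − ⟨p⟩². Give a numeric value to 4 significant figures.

0.6799

Compute ⟨p⟩ and ⟨p²⟩ separately; (Δp)² = ⟨p²⟩ − ⟨p⟩².
d/dx sin(nπx/a) = (nπ/a)·cos(nπx/a) and d²/dx² sin(nπx/a) = −(nπ/a)²·sin(nπx/a); on 0 ≤ x ≤ a, ∫sin²(nπx/a) dx = a/2 and ∫sin(nπx/a)·cos(nπx/a) dx = 0.
Normalization: ∫|ψ|² dx = 3.8100.
⟨p⟩ = 0.0000 and ⟨p²⟩ = 0.67991.
(Δp)² = 0.67991 − (0.0000)² = 0.67991.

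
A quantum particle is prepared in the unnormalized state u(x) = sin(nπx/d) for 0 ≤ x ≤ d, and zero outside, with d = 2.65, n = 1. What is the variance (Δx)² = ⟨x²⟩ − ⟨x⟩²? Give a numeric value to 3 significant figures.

Compute ⟨x⟩ and ⟨x²⟩ separately, then (Δx)² = ⟨x²⟩ − ⟨x⟩².
With sin²θ = (1 − cos2θ)/2 on 0 ≤ x ≤ d: ∫sin²(nπx/d) dx = d/2, ∫x·sin²(nπx/d) dx = d²/4, ∫x²·sin²(nπx/d) dx = d³·(1/6 − 1/(4n²π²)); higher powers xᵏ the same way, integrating xᵏ·cos(2nπx/d) by parts.
Normalization: ∫|u|² dx = 1.3250.
⟨x⟩ = 1.3250 and ⟨x²⟩ = 1.9851.
(Δx)² = 1.9851 − (1.3250)² = 0.22944.

0.229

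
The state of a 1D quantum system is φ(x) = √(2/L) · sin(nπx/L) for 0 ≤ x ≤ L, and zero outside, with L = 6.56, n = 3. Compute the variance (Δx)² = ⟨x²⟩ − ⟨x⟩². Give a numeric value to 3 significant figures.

3.34

Compute ⟨x⟩ and ⟨x²⟩ separately, then (Δx)² = ⟨x²⟩ − ⟨x⟩².
With sin²θ = (1 − cos2θ)/2 on 0 ≤ x ≤ L: ∫sin²(nπx/L) dx = L/2, ∫x·sin²(nπx/L) dx = L²/4, ∫x²·sin²(nπx/L) dx = L³·(1/6 − 1/(4n²π²)); higher powers xᵏ the same way, integrating xᵏ·cos(2nπx/L) by parts.
⟨x⟩ = 3.2800 and ⟨x²⟩ = 14.102.
(Δx)² = 14.102 − (3.2800)² = 3.3439.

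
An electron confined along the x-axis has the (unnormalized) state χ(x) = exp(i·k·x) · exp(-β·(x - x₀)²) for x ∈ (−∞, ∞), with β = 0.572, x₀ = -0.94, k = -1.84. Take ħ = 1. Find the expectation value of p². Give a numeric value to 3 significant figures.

3.96

p² χ = −ħ² d²χ/dx²; ⟨p²⟩ = −ħ² ∫ χ*·χ'' dx / ∫|χ|² dx.
Gaussian moments (u = x − x₀): ∫u^(2j)·e^(−2βu²) du = (2j−1)!!/(4β)^j · √(π/(2β)), odd powers integrate to 0; here √(π/(2β)) = 1.6572. Derivatives: χ′ = (ik − 2βu)·χ, χ″ = ((ik − 2βu)² − 2β)·χ; the odd-in-u pieces drop out.
State is unnormalized: ∫|χ|² dx = 1.6572, and ∫χ*·(−ħ² χ'') dx = 6.5583, so ⟨p²⟩ = 6.5583 / 1.6572.
⟨p²⟩ = 3.9576.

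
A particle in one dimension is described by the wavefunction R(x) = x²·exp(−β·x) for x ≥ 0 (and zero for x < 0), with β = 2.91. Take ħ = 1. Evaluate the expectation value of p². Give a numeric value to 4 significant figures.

p² R = −ħ² d²R/dx²; ⟨p²⟩ = −ħ² ∫ R*·R'' dx / ∫|R|² dx.
Differentiate x²·exp(−β·x) with the product rule; every integrand then reduces to terms xʲ·e^(−2βx) on [0, ∞), with ∫₀^∞ xʲ·e^(−2βx) dx = j!/(2β)^(j+1).
State is unnormalized: ∫|R|² dx = 0.0035942, and ∫R*·(−ħ² R'') dx = 0.010145, so ⟨p²⟩ = 0.010145 / 0.0035942.
⟨p²⟩ = 2.8227.

2.823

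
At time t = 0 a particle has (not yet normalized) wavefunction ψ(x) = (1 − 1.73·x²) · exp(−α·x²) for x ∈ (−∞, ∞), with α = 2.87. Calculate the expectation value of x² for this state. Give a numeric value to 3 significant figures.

0.0496

⟨x²⟩ = ∫ x²·|ψ|² dx / ∫|ψ|² dx (integrals over the domain).
Expand each integrand as polynomial × e^(−2αx²) and use ∫x^(2j)·e^(−2αx²) dx = (2j−1)!!/(4α)^j · √(π/(2α)), odd powers → 0; here √(π/(2α)) = 0.73981.
State is unnormalized: ∫|ψ|² dx = 0.56724, and ∫ψ*·x²·ψ dx = 0.028127, so ⟨x²⟩ = 0.028127 / 0.56724.
⟨x²⟩ = 0.049586.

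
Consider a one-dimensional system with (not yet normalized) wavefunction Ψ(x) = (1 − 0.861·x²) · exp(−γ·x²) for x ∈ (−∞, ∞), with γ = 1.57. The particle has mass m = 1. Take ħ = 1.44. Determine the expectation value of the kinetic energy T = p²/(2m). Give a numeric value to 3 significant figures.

T = −(ħ²/2m) d²/dx², so ⟨T⟩ = −(ħ²/2m) ∫ Ψ*·Ψ'' dx / ∫|Ψ|² dx; with m = 1.
Expand each integrand as polynomial × e^(−2γx²) and use ∫x^(2j)·e^(−2γx²) dx = (2j−1)!!/(4γ)^j · √(π/(2γ)), odd powers → 0; here √(π/(2γ)) = 1.0003. Differentiate with the product rule, d/dx e^(−γx²) = −2γx·e^(−γx²).
State is unnormalized: ∫|Ψ|² dx = 0.78239, and ∫Ψ*·(−ħ²/2m · Ψ'') dx = 2.2889, so ⟨T⟩ = 2.2889 / 0.78239.
⟨T⟩ = 2.9255.

2.93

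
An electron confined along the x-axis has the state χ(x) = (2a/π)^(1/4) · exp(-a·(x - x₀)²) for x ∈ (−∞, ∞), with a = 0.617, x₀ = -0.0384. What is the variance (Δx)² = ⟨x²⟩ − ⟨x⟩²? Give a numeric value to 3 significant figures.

0.405

Compute ⟨x⟩ and ⟨x²⟩ separately, then (Δx)² = ⟨x²⟩ − ⟨x⟩².
Gaussian moments (u = x − x₀): ∫u^(2j)·e^(−2au²) du = (2j−1)!!/(4a)^j · √(π/(2a)), odd powers integrate to 0; here √(π/(2a)) = 1.5956.
⟨x⟩ = -0.038400 and ⟨x²⟩ = 0.40666.
(Δx)² = 0.40666 − (-0.038400)² = 0.40519.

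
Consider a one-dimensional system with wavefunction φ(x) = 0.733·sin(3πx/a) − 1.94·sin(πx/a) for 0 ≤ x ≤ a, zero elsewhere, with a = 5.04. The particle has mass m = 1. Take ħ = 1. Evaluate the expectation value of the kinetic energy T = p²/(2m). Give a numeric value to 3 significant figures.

0.388

T = −(ħ²/2m) d²/dx², so ⟨T⟩ = −(ħ²/2m) ∫ φ*·φ'' dx / ∫|φ|² dx; with m = 1.
d²/dx² sin(jπx/a) = −(jπ/a)²·sin(jπx/a); on 0 ≤ x ≤ a, ∫sin²(jπx/a) dx = a/2 and ∫sin(jπx/a)·sin(lπx/a) dx = 0 for j ≠ l, so only diagonal terms survive in ∫|φ|² and ∫φ·φ″; ∫φ·φ′ dx = [φ²/2] between the walls = 0.
State is unnormalized: ∫|φ|² dx = 10.838, and ∫φ*·(−ħ²/2m · φ'') dx = 4.2099, so ⟨T⟩ = 4.2099 / 10.838.
⟨T⟩ = 0.38843.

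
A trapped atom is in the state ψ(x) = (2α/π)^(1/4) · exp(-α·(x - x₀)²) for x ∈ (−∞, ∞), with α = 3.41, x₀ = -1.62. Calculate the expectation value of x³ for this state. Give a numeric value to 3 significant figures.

⟨x³⟩ = ∫ x³·|ψ|² dx (integrals over the domain).
Gaussian moments (u = x − x₀): ∫u^(2j)·e^(−2αu²) du = (2j−1)!!/(4α)^j · √(π/(2α)), odd powers integrate to 0; here √(π/(2α)) = 0.67871.
⟨x³⟩ = -4.6078.

-4.61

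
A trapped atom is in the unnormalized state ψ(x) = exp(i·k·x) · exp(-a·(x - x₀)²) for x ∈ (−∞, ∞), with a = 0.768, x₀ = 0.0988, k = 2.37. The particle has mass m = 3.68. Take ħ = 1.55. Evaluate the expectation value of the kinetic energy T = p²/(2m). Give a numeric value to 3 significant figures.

T = −(ħ²/2m) d²/dx², so ⟨T⟩ = −(ħ²/2m) ∫ ψ*·ψ'' dx / ∫|ψ|² dx; with m = 3.68.
Gaussian moments (u = x − x₀): ∫u^(2j)·e^(−2au²) du = (2j−1)!!/(4a)^j · √(π/(2a)), odd powers integrate to 0; here √(π/(2a)) = 1.4301. Derivatives: ψ′ = (ik − 2au)·ψ, ψ″ = ((ik − 2au)² − 2a)·ψ; the odd-in-u pieces drop out.
State is unnormalized: ∫|ψ|² dx = 1.4301, and ∫ψ*·(−ħ²/2m · ψ'') dx = 2.9807, so ⟨T⟩ = 2.9807 / 1.4301.
⟨T⟩ = 2.0842.

2.08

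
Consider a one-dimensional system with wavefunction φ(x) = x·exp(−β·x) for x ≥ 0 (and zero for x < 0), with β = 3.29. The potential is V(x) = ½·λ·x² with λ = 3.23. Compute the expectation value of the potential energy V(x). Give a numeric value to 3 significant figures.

⟨V⟩ = ∫ V(x)·|φ|² dx / ∫|φ|² dx.
Every integrand reduces to terms xʲ·e^(−2βx) on [0, ∞); use ∫₀^∞ xʲ·e^(−2βx) dx = j!/(2β)^(j+1).
State is unnormalized: ∫|φ|² dx = 0.0070202, and ∫φ*·V(x)·φ dx = 0.0031423, so ⟨V⟩ = 0.0031423 / 0.0070202.
⟨V⟩ = 0.44761.

0.448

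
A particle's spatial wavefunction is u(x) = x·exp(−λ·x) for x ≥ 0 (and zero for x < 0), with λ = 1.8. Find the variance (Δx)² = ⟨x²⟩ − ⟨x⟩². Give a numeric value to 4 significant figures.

Compute ⟨x⟩ and ⟨x²⟩ separately, then (Δx)² = ⟨x²⟩ − ⟨x⟩².
Every integrand reduces to terms xʲ·e^(−2λx) on [0, ∞); use ∫₀^∞ xʲ·e^(−2λx) dx = j!/(2λ)^(j+1).
Normalization: ∫|u|² dx = 0.042867.
⟨x⟩ = 0.83333 and ⟨x²⟩ = 0.92593.
(Δx)² = 0.92593 − (0.83333)² = 0.23148.

0.2315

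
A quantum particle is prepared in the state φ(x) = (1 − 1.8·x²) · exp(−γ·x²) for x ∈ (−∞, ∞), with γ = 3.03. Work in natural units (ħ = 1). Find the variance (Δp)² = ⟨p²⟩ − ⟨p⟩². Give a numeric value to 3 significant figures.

Compute ⟨p⟩ and ⟨p²⟩ separately; (Δp)² = ⟨p²⟩ − ⟨p⟩².
Expand each integrand as polynomial × e^(−2γx²) and use ∫x^(2j)·e^(−2γx²) dx = (2j−1)!!/(4γ)^j · √(π/(2γ)), odd powers → 0; here √(π/(2γ)) = 0.72001. Differentiate with the product rule, d/dx e^(−γx²) = −2γx·e^(−γx²).
Normalization: ∫|φ|² dx = 0.55379.
⟨p⟩ = 0.0000 and ⟨p²⟩ = 5.7178.
(Δp)² = 5.7178 − (0.0000)² = 5.7178.

5.72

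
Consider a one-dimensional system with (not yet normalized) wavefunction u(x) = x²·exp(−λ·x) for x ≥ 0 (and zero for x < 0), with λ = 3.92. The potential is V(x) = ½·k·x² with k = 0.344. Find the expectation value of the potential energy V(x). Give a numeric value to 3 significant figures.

⟨V⟩ = ∫ V(x)·|u|² dx / ∫|u|² dx.
Every integrand reduces to terms xʲ·e^(−2λx) on [0, ∞); use ∫₀^∞ xʲ·e^(−2λx) dx = j!/(2λ)^(j+1).
State is unnormalized: ∫|u|² dx = 0.00081027, and ∫u*·V(x)·u dx = 6.8022e-05, so ⟨V⟩ = 6.8022e-05 / 0.00081027.
⟨V⟩ = 0.083949.

0.0839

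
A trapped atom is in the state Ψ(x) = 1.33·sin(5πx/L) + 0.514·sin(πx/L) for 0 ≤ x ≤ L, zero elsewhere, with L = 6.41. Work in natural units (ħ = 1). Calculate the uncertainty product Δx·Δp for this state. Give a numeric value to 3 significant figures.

4.15

Δx = √(⟨x²⟩−⟨x⟩²), Δp = √(⟨p²⟩−⟨p⟩²).
On 0 ≤ x ≤ L (j ≠ l): ∫sin²(jπx/L) dx = L/2, ∫sin(jπx/L)·sin(lπx/L) dx = 0; diagonal moments ∫x·sin²(jπx/L) dx = L²/4, ∫x²·sin²(jπx/L) dx = L³·(1/6 − 1/(4j²π²)); cross terms ∫x·sin(jπx/L)·sin(lπx/L) dx = 0 for j + l even and −4jlL²/(π²(j² − l²)²) for j + l odd, ∫x²·sin(jπx/L)·sin(lπx/L) dx = (−1)^(j+l)·4jlL³/(π²(j² − l²)²); higher powers the same way via product-to-sum and parts. d²/dx² sin(jπx/L) = −(jπ/L)²·sin(jπx/L); on 0 ≤ x ≤ L, ∫sin²(jπx/L) dx = L/2 and ∫sin(jπx/L)·sin(lπx/L) dx = 0 for j ≠ l, so only diagonal terms survive in ∫|Ψ|² and ∫Ψ·Ψ″; ∫Ψ·Ψ′ dx = [Ψ²/2] between the walls = 0.
Normalization: ∫|Ψ|² dx = 6.5161.
⟨x⟩ = 3.2050, ⟨x²⟩ = 13.548 ⇒ Δx = 1.8098.
⟨p⟩ = 0.0000, ⟨p²⟩ = 5.2560 ⇒ Δp = 2.2926.
Δx·Δp = 4.1492.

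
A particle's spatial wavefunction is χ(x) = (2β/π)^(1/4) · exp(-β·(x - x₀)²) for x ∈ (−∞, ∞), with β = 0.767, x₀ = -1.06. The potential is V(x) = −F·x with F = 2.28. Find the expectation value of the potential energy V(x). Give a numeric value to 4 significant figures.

2.417

⟨V⟩ = ∫ V(x)·|χ|² dx.
Gaussian moments (u = x − x₀): ∫u^(2j)·e^(−2βu²) du = (2j−1)!!/(4β)^j · √(π/(2β)), odd powers integrate to 0; here √(π/(2β)) = 1.4311.
⟨V⟩ = 2.4168.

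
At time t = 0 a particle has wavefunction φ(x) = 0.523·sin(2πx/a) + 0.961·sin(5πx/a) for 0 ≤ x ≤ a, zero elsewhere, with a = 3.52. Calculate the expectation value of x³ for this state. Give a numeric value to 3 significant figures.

⟨x³⟩ = ∫ x³·|φ|² dx / ∫|φ|² dx (integrals over the domain).
On 0 ≤ x ≤ a (j ≠ l): ∫sin²(jπx/a) dx = a/2, ∫sin(jπx/a)·sin(lπx/a) dx = 0; diagonal moments ∫x·sin²(jπx/a) dx = a²/4, ∫x²·sin²(jπx/a) dx = a³·(1/6 − 1/(4j²π²)); cross terms ∫x·sin(jπx/a)·sin(lπx/a) dx = 0 for j + l even and −4jla²/(π²(j² − l²)²) for j + l odd, ∫x²·sin(jπx/a)·sin(lπx/a) dx = (−1)^(j+l)·4jla³/(π²(j² − l²)²); higher powers the same way via product-to-sum and parts.
State is unnormalized: ∫|φ|² dx = 2.1068, and ∫φ*·x³·φ dx = 20.343, so ⟨x³⟩ = 20.343 / 2.1068.
⟨x³⟩ = 9.6560.

9.66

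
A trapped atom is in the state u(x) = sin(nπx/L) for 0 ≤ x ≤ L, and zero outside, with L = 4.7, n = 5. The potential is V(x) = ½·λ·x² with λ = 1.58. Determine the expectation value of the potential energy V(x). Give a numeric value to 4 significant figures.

5.782

⟨V⟩ = ∫ V(x)·|u|² dx / ∫|u|² dx.
With sin²θ = (1 − cos2θ)/2 on 0 ≤ x ≤ L: ∫sin²(nπx/L) dx = L/2, ∫x·sin²(nπx/L) dx = L²/4, ∫x²·sin²(nπx/L) dx = L³·(1/6 − 1/(4n²π²)); higher powers xᵏ the same way, integrating xᵏ·cos(2nπx/L) by parts.
State is unnormalized: ∫|u|² dx = 2.3500, and ∫u*·V(x)·u dx = 13.587, so ⟨V⟩ = 13.587 / 2.3500.
⟨V⟩ = 5.7817.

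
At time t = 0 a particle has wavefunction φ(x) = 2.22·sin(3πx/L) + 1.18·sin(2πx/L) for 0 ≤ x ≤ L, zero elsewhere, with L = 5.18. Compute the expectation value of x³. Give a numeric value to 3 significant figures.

⟨x³⟩ = ∫ x³·|φ|² dx / ∫|φ|² dx (integrals over the domain).
On 0 ≤ x ≤ L (j ≠ l): ∫sin²(jπx/L) dx = L/2, ∫sin(jπx/L)·sin(lπx/L) dx = 0; diagonal moments ∫x·sin²(jπx/L) dx = L²/4, ∫x²·sin²(jπx/L) dx = L³·(1/6 − 1/(4j²π²)); cross terms ∫x·sin(jπx/L)·sin(lπx/L) dx = 0 for j + l even and −4jlL²/(π²(j² − l²)²) for j + l odd, ∫x²·sin(jπx/L)·sin(lπx/L) dx = (−1)^(j+l)·4jlL³/(π²(j² − l²)²); higher powers the same way via product-to-sum and parts.
State is unnormalized: ∫|φ|² dx = 16.371, and ∫φ*·x³·φ dx = 225.97, so ⟨x³⟩ = 225.97 / 16.371.
⟨x³⟩ = 13.803.

13.8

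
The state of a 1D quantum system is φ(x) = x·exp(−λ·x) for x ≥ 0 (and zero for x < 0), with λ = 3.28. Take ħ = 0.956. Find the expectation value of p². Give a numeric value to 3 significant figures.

p² φ = −ħ² d²φ/dx²; ⟨p²⟩ = −ħ² ∫ φ*·φ'' dx / ∫|φ|² dx.
Differentiate x·exp(−λ·x) with the product rule; every integrand then reduces to terms xʲ·e^(−2λx) on [0, ∞), with ∫₀^∞ xʲ·e^(−2λx) dx = j!/(2λ)^(j+1).
State is unnormalized: ∫|φ|² dx = 0.0070847, and ∫φ*·(−ħ² φ'') dx = 0.069660, so ⟨p²⟩ = 0.069660 / 0.0070847.
⟨p²⟩ = 9.8325.

9.83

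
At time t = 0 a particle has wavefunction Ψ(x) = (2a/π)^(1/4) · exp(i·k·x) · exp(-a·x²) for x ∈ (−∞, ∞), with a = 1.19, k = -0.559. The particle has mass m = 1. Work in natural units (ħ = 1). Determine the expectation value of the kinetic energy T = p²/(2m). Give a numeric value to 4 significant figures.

0.7512

T = −(ħ²/2m) d²/dx², so ⟨T⟩ = −(ħ²/2m) ∫ Ψ*·Ψ'' dx; with m = 1.
Gaussian moments: ∫x^(2j)·e^(−2ax²) dx = (2j−1)!!/(4a)^j · √(π/(2a)), odd powers integrate to 0; here √(π/(2a)) = 1.1489. Derivatives: Ψ′ = (ik − 2ax)·Ψ, Ψ″ = ((ik − 2ax)² − 2a)·Ψ; the odd-in-x pieces drop out.
⟨T⟩ = 0.75124.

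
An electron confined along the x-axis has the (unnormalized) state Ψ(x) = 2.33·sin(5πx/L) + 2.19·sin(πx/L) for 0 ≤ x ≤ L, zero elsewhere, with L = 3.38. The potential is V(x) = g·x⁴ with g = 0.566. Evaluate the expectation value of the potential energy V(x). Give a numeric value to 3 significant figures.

⟨V⟩ = ∫ V(x)·|Ψ|² dx / ∫|Ψ|² dx.
On 0 ≤ x ≤ L (j ≠ l): ∫sin²(jπx/L) dx = L/2, ∫sin(jπx/L)·sin(lπx/L) dx = 0; diagonal moments ∫x·sin²(jπx/L) dx = L²/4, ∫x²·sin²(jπx/L) dx = L³·(1/6 − 1/(4j²π²)); cross terms ∫x·sin(jπx/L)·sin(lπx/L) dx = 0 for j + l even and −4jlL²/(π²(j² − l²)²) for j + l odd, ∫x²·sin(jπx/L)·sin(lπx/L) dx = (−1)^(j+l)·4jlL³/(π²(j² − l²)²); higher powers the same way via product-to-sum and parts.
State is unnormalized: ∫|Ψ|² dx = 17.280, and ∫Ψ*·V(x)·Ψ dx = 218.08, so ⟨V⟩ = 218.08 / 17.280.
⟨V⟩ = 12.620.

12.6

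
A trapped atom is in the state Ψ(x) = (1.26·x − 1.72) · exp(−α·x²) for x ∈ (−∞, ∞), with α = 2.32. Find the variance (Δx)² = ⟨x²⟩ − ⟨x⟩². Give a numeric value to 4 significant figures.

0.09727

Compute ⟨x⟩ and ⟨x²⟩ separately, then (Δx)² = ⟨x²⟩ − ⟨x⟩².
Expand each integrand as polynomial × e^(−2αx²) and use ∫x^(2j)·e^(−2αx²) dx = (2j−1)!!/(4α)^j · √(π/(2α)), odd powers → 0; here √(π/(2α)) = 0.82284.
Normalization: ∫|Ψ|² dx = 2.5751.
⟨x⟩ = -0.14925 and ⟨x²⟩ = 0.11954.
(Δx)² = 0.11954 − (-0.14925)² = 0.097265.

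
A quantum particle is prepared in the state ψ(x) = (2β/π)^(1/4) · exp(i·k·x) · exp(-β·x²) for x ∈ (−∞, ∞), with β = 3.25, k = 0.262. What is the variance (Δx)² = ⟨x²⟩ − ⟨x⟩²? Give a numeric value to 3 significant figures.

0.0769

Compute ⟨x⟩ and ⟨x²⟩ separately, then (Δx)² = ⟨x²⟩ − ⟨x⟩².
Gaussian moments: ∫x^(2j)·e^(−2βx²) dx = (2j−1)!!/(4β)^j · √(π/(2β)), odd powers integrate to 0; here √(π/(2β)) = 0.69521.
⟨x⟩ = 0.0000 and ⟨x²⟩ = 0.076923.
(Δx)² = 0.076923 − (0.0000)² = 0.076923.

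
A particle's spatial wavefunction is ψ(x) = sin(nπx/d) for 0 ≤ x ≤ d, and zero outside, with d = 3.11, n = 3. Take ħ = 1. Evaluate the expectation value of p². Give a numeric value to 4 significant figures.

p² ψ = −ħ² d²ψ/dx²; ⟨p²⟩ = −ħ² ∫ ψ*·ψ'' dx / ∫|ψ|² dx.
d/dx sin(nπx/d) = (nπ/d)·cos(nπx/d) and d²/dx² sin(nπx/d) = −(nπ/d)²·sin(nπx/d); on 0 ≤ x ≤ d, ∫sin²(nπx/d) dx = d/2 and ∫sin(nπx/d)·cos(nπx/d) dx = 0.
State is unnormalized: ∫|ψ|² dx = 1.5550, and ∫ψ*·(−ħ² ψ'') dx = 14.281, so ⟨p²⟩ = 14.281 / 1.5550.
⟨p²⟩ = 9.1838.

9.184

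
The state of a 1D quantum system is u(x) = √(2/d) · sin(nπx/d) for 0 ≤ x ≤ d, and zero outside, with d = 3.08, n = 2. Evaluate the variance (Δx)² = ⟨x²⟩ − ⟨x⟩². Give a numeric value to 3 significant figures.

Compute ⟨x⟩ and ⟨x²⟩ separately, then (Δx)² = ⟨x²⟩ − ⟨x⟩².
With sin²θ = (1 − cos2θ)/2 on 0 ≤ x ≤ d: ∫sin²(nπx/d) dx = d/2, ∫x·sin²(nπx/d) dx = d²/4, ∫x²·sin²(nπx/d) dx = d³·(1/6 − 1/(4n²π²)); higher powers xᵏ the same way, integrating xᵏ·cos(2nπx/d) by parts.
⟨x⟩ = 1.5400 and ⟨x²⟩ = 3.0420.
(Δx)² = 3.0420 − (1.5400)² = 0.67039.

0.670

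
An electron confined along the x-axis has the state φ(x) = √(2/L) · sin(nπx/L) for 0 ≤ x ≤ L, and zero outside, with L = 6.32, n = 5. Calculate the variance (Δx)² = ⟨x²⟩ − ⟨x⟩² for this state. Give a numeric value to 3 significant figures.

3.25

Compute ⟨x⟩ and ⟨x²⟩ separately, then (Δx)² = ⟨x²⟩ − ⟨x⟩².
With sin²θ = (1 − cos2θ)/2 on 0 ≤ x ≤ L: ∫sin²(nπx/L) dx = L/2, ∫x·sin²(nπx/L) dx = L²/4, ∫x²·sin²(nπx/L) dx = L³·(1/6 − 1/(4n²π²)); higher powers xᵏ the same way, integrating xᵏ·cos(2nπx/L) by parts.
⟨x⟩ = 3.1600 and ⟨x²⟩ = 13.233.
(Δx)² = 13.233 − (3.1600)² = 3.2476.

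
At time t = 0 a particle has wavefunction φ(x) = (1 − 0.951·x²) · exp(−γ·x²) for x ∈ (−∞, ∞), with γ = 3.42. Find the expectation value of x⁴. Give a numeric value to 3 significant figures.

⟨x⁴⟩ = ∫ x⁴·|φ|² dx / ∫|φ|² dx (integrals over the domain).
Expand each integrand as polynomial × e^(−2γx²) and use ∫x^(2j)·e^(−2γx²) dx = (2j−1)!!/(4γ)^j · √(π/(2γ)), odd powers → 0; here √(π/(2γ)) = 0.67771.
State is unnormalized: ∫|φ|² dx = 0.59331, and ∫φ*·x⁴·φ dx = 0.0051493, so ⟨x⁴⟩ = 0.0051493 / 0.59331.
⟨x⁴⟩ = 0.0086788.

0.00868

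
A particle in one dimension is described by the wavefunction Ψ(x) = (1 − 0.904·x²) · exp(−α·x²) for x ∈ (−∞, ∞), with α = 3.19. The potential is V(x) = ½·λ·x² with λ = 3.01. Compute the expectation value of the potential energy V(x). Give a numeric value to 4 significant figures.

⟨V⟩ = ∫ V(x)·|Ψ|² dx / ∫|Ψ|² dx.
Expand each integrand as polynomial × e^(−2αx²) and use ∫x^(2j)·e^(−2αx²) dx = (2j−1)!!/(4α)^j · √(π/(2α)), odd powers → 0; here √(π/(2α)) = 0.70172.
State is unnormalized: ∫|Ψ|² dx = 0.61286, and ∫Ψ*·V(x)·Ψ dx = 0.053815, so ⟨V⟩ = 0.053815 / 0.61286.
⟨V⟩ = 0.087810.

0.08781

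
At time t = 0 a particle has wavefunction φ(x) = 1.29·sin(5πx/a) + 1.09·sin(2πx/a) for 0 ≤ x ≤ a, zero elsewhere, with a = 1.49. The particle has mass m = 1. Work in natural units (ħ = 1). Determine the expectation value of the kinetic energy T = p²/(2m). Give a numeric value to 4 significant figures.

36.13

T = −(ħ²/2m) d²/dx², so ⟨T⟩ = −(ħ²/2m) ∫ φ*·φ'' dx / ∫|φ|² dx; with m = 1.
d²/dx² sin(jπx/a) = −(jπ/a)²·sin(jπx/a); on 0 ≤ x ≤ a, ∫sin²(jπx/a) dx = a/2 and ∫sin(jπx/a)·sin(lπx/a) dx = 0 for j ≠ l, so only diagonal terms survive in ∫|φ|² and ∫φ·φ″; ∫φ·φ′ dx = [φ²/2] between the walls = 0.
State is unnormalized: ∫|φ|² dx = 2.1249, and ∫φ*·(−ħ²/2m · φ'') dx = 76.763, so ⟨T⟩ = 76.763 / 2.1249.
⟨T⟩ = 36.125.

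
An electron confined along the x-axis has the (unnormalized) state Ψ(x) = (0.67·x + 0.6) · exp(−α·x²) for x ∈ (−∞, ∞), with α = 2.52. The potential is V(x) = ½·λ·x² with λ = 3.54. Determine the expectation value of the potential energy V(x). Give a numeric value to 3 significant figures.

⟨V⟩ = ∫ V(x)·|Ψ|² dx / ∫|Ψ|² dx.
Expand each integrand as polynomial × e^(−2αx²) and use ∫x^(2j)·e^(−2αx²) dx = (2j−1)!!/(4α)^j · √(π/(2α)), odd powers → 0; here √(π/(2α)) = 0.78951.
State is unnormalized: ∫|Ψ|² dx = 0.31938, and ∫Ψ*·V(x)·Ψ dx = 0.068430, so ⟨V⟩ = 0.068430 / 0.31938.
⟨V⟩ = 0.21426.

0.214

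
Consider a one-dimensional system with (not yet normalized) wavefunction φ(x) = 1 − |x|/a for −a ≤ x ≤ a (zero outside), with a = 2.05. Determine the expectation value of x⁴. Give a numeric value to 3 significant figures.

⟨x⁴⟩ = ∫ x⁴·|φ|² dx / ∫|φ|² dx (integrals over the domain).
φ is even, so ∫ over [−a, a] = 2∫₀ᵃ with φ = 1 − x/a there: ∫₀ᵃ (1 − x/a)² dx = a/3, ∫₀ᵃ x²(1 − x/a)² dx = a³/30, ∫₀ᵃ x⁴(1 − x/a)² dx = a⁵/105.
State is unnormalized: ∫|φ|² dx = 1.3667, and ∫φ*·x⁴·φ dx = 0.68962, so ⟨x⁴⟩ = 0.68962 / 1.3667.
⟨x⁴⟩ = 0.50460.

0.505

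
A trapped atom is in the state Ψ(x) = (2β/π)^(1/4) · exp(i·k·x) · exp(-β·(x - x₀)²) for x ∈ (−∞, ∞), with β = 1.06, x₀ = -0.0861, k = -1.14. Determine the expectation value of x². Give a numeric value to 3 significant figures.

0.243

⟨x²⟩ = ∫ x²·|Ψ|² dx (integrals over the domain).
Gaussian moments (u = x − x₀): ∫u^(2j)·e^(−2βu²) du = (2j−1)!!/(4β)^j · √(π/(2β)), odd powers integrate to 0; here √(π/(2β)) = 1.2173.
⟨x²⟩ = 0.24326.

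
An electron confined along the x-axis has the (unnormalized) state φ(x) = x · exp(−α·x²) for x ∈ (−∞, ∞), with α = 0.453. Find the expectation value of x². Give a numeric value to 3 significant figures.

⟨x²⟩ = ∫ x²·|φ|² dx / ∫|φ|² dx (integrals over the domain).
Expand each integrand as polynomial × e^(−2αx²) and use ∫x^(2j)·e^(−2αx²) dx = (2j−1)!!/(4α)^j · √(π/(2α)), odd powers → 0; here √(π/(2α)) = 1.8621.
State is unnormalized: ∫|φ|² dx = 1.0277, and ∫φ*·x²·φ dx = 1.7014, so ⟨x²⟩ = 1.7014 / 1.0277.
⟨x²⟩ = 1.6556.

1.66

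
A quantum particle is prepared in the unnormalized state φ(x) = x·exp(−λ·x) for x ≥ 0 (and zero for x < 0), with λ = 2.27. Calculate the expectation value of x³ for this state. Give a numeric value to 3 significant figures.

0.641

⟨x³⟩ = ∫ x³·|φ|² dx / ∫|φ|² dx (integrals over the domain).
Every integrand reduces to terms xʲ·e^(−2λx) on [0, ∞); use ∫₀^∞ xʲ·e^(−2λx) dx = j!/(2λ)^(j+1).
State is unnormalized: ∫|φ|² dx = 0.021373, and ∫φ*·x³·φ dx = 0.013704, so ⟨x³⟩ = 0.013704 / 0.021373.
⟨x³⟩ = 0.64119.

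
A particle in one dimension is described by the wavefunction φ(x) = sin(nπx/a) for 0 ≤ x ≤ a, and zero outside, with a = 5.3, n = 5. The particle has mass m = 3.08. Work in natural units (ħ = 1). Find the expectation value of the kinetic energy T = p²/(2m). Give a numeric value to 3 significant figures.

1.43

T = −(ħ²/2m) d²/dx², so ⟨T⟩ = −(ħ²/2m) ∫ φ*·φ'' dx / ∫|φ|² dx; with m = 3.08.
d/dx sin(nπx/a) = (nπ/a)·cos(nπx/a) and d²/dx² sin(nπx/a) = −(nπ/a)²·sin(nπx/a); on 0 ≤ x ≤ a, ∫sin²(nπx/a) dx = a/2 and ∫sin(nπx/a)·cos(nπx/a) dx = 0.
State is unnormalized: ∫|φ|² dx = 2.6500, and ∫φ*·(−ħ²/2m · φ'') dx = 3.7788, so ⟨T⟩ = 3.7788 / 2.6500.
⟨T⟩ = 1.4260.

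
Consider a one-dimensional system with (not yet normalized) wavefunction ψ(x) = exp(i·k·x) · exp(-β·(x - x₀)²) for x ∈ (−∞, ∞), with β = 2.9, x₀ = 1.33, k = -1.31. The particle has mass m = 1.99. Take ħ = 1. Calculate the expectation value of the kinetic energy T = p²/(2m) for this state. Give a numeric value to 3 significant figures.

1.16

T = −(ħ²/2m) d²/dx², so ⟨T⟩ = −(ħ²/2m) ∫ ψ*·ψ'' dx / ∫|ψ|² dx; with m = 1.99.
Gaussian moments (u = x − x₀): ∫u^(2j)·e^(−2βu²) du = (2j−1)!!/(4β)^j · √(π/(2β)), odd powers integrate to 0; here √(π/(2β)) = 0.73597. Derivatives: ψ′ = (ik − 2βu)·ψ, ψ″ = ((ik − 2βu)² − 2β)·ψ; the odd-in-u pieces drop out.
State is unnormalized: ∫|ψ|² dx = 0.73597, and ∫ψ*·(−ħ²/2m · ψ'') dx = 0.85360, so ⟨T⟩ = 0.85360 / 0.73597.
⟨T⟩ = 1.1598.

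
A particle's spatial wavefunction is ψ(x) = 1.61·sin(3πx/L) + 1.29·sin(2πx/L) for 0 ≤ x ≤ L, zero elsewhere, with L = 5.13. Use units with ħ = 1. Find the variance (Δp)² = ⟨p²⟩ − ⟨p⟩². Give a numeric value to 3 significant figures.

2.64

Compute ⟨p⟩ and ⟨p²⟩ separately; (Δp)² = ⟨p²⟩ − ⟨p⟩².
d²/dx² sin(jπx/L) = −(jπ/L)²·sin(jπx/L); on 0 ≤ x ≤ L, ∫sin²(jπx/L) dx = L/2 and ∫sin(jπx/L)·sin(lπx/L) dx = 0 for j ≠ l, so only diagonal terms survive in ∫|ψ|² and ∫ψ·ψ″; ∫ψ·ψ′ dx = [ψ²/2] between the walls = 0.
Normalization: ∫|ψ|² dx = 10.917.
⟨p⟩ = 0.0000 and ⟨p²⟩ = 2.6421.
(Δp)² = 2.6421 − (0.0000)² = 2.6421.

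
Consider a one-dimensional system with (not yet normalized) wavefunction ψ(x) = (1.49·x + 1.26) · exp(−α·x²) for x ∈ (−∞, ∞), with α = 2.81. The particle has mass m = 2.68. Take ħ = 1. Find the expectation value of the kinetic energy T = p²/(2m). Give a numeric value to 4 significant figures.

0.6403

T = −(ħ²/2m) d²/dx², so ⟨T⟩ = −(ħ²/2m) ∫ ψ*·ψ'' dx / ∫|ψ|² dx; with m = 2.68.
Expand each integrand as polynomial × e^(−2αx²) and use ∫x^(2j)·e^(−2αx²) dx = (2j−1)!!/(4α)^j · √(π/(2α)), odd powers → 0; here √(π/(2α)) = 0.74766. Differentiate with the product rule, d/dx e^(−αx²) = −2αx·e^(−αx²).
State is unnormalized: ∫|ψ|² dx = 1.3347, and ∫ψ*·(−ħ²/2m · ψ'') dx = 0.85455, so ⟨T⟩ = 0.85455 / 1.3347.
⟨T⟩ = 0.64027.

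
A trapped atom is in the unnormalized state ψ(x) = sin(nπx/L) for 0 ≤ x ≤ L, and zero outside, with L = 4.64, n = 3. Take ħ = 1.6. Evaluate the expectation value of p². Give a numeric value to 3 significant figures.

p² ψ = −ħ² d²ψ/dx²; ⟨p²⟩ = −ħ² ∫ ψ*·ψ'' dx / ∫|ψ|² dx.
d/dx sin(nπx/L) = (nπ/L)·cos(nπx/L) and d²/dx² sin(nπx/L) = −(nπ/L)²·sin(nπx/L); on 0 ≤ x ≤ L, ∫sin²(nπx/L) dx = L/2 and ∫sin(nπx/L)·cos(nπx/L) dx = 0.
State is unnormalized: ∫|ψ|² dx = 2.3200, and ∫ψ*·(−ħ² ψ'') dx = 24.504, so ⟨p²⟩ = 24.504 / 2.3200.
⟨p²⟩ = 10.562.

10.6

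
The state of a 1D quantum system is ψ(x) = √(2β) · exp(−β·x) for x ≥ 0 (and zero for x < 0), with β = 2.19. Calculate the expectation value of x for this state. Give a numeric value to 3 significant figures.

⟨x⟩ = ∫ x·|ψ|² dx (integrals over the domain).
Every integrand reduces to terms xʲ·e^(−2βx) on [0, ∞); use ∫₀^∞ xʲ·e^(−2βx) dx = j!/(2β)^(j+1).
⟨x⟩ = 0.22831.

0.228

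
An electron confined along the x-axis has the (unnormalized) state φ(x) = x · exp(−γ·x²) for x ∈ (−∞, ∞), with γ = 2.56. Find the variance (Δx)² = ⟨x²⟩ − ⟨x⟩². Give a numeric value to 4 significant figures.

0.2930

Compute ⟨x⟩ and ⟨x²⟩ separately, then (Δx)² = ⟨x²⟩ − ⟨x⟩².
Expand each integrand as polynomial × e^(−2γx²) and use ∫x^(2j)·e^(−2γx²) dx = (2j−1)!!/(4γ)^j · √(π/(2γ)), odd powers → 0; here √(π/(2γ)) = 0.78332.
Normalization: ∫|φ|² dx = 0.076496.
⟨x⟩ = 0.0000 and ⟨x²⟩ = 0.29297.
(Δx)² = 0.29297 − (0.0000)² = 0.29297.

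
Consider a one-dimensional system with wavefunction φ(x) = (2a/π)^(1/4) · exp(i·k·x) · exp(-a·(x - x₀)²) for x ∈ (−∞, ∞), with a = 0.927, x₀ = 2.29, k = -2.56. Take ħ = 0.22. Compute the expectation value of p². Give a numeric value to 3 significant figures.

p² φ = −ħ² d²φ/dx²; ⟨p²⟩ = −ħ² ∫ φ*·φ'' dx.
Gaussian moments (u = x − x₀): ∫u^(2j)·e^(−2au²) du = (2j−1)!!/(4a)^j · √(π/(2a)), odd powers integrate to 0; here √(π/(2a)) = 1.3017. Derivatives: φ′ = (ik − 2au)·φ, φ″ = ((ik − 2au)² − 2a)·φ; the odd-in-u pieces drop out.
⟨p²⟩ = 0.36206.

0.362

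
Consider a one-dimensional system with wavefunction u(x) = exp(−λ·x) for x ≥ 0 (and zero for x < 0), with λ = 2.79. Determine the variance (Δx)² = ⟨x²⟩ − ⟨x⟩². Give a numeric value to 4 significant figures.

0.03212

Compute ⟨x⟩ and ⟨x²⟩ separately, then (Δx)² = ⟨x²⟩ − ⟨x⟩².
Every integrand reduces to terms xʲ·e^(−2λx) on [0, ∞); use ∫₀^∞ xʲ·e^(−2λx) dx = j!/(2λ)^(j+1).
Normalization: ∫|u|² dx = 0.17921.
⟨x⟩ = 0.17921 and ⟨x²⟩ = 0.064234.
(Δx)² = 0.064234 − (0.17921)² = 0.032117.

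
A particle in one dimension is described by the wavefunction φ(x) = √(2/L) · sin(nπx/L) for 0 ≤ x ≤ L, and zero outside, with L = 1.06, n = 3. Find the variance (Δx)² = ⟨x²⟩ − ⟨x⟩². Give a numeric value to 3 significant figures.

0.0873

Compute ⟨x⟩ and ⟨x²⟩ separately, then (Δx)² = ⟨x²⟩ − ⟨x⟩².
With sin²θ = (1 − cos2θ)/2 on 0 ≤ x ≤ L: ∫sin²(nπx/L) dx = L/2, ∫x·sin²(nπx/L) dx = L²/4, ∫x²·sin²(nπx/L) dx = L³·(1/6 − 1/(4n²π²)); higher powers xᵏ the same way, integrating xᵏ·cos(2nπx/L) by parts.
⟨x⟩ = 0.53000 and ⟨x²⟩ = 0.36821.
(Δx)² = 0.36821 − (0.53000)² = 0.087309.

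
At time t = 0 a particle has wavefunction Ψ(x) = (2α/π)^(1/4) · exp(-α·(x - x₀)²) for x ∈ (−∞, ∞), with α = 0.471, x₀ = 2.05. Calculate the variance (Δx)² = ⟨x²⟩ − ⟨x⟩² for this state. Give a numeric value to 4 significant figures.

Compute ⟨x⟩ and ⟨x²⟩ separately, then (Δx)² = ⟨x²⟩ − ⟨x⟩².
Gaussian moments (u = x − x₀): ∫u^(2j)·e^(−2αu²) du = (2j−1)!!/(4α)^j · √(π/(2α)), odd powers integrate to 0; here √(π/(2α)) = 1.8262.
⟨x⟩ = 2.0500 and ⟨x²⟩ = 4.7333.
(Δx)² = 4.7333 − (2.0500)² = 0.53079.

0.5308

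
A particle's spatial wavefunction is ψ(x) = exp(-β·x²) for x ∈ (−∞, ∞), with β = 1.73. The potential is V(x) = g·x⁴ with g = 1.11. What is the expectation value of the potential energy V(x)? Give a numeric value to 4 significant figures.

0.06954

⟨V⟩ = ∫ V(x)·|ψ|² dx / ∫|ψ|² dx.
Gaussian moments: ∫x^(2j)·e^(−2βx²) dx = (2j−1)!!/(4β)^j · √(π/(2β)), odd powers integrate to 0; here √(π/(2β)) = 0.95288.
State is unnormalized: ∫|ψ|² dx = 0.95288, and ∫ψ*·V(x)·ψ dx = 0.066263, so ⟨V⟩ = 0.066263 / 0.95288.
⟨V⟩ = 0.069540.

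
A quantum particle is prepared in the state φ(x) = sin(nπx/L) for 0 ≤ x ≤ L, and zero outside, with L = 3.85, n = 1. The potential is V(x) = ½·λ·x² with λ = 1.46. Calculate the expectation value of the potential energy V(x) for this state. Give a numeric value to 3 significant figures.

⟨V⟩ = ∫ V(x)·|φ|² dx / ∫|φ|² dx.
With sin²θ = (1 − cos2θ)/2 on 0 ≤ x ≤ L: ∫sin²(nπx/L) dx = L/2, ∫x·sin²(nπx/L) dx = L²/4, ∫x²·sin²(nπx/L) dx = L³·(1/6 − 1/(4n²π²)); higher powers xᵏ the same way, integrating xᵏ·cos(2nπx/L) by parts.
State is unnormalized: ∫|φ|² dx = 1.9250, and ∫φ*·V(x)·φ dx = 5.8879, so ⟨V⟩ = 5.8879 / 1.9250.
⟨V⟩ = 3.0586.

3.06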